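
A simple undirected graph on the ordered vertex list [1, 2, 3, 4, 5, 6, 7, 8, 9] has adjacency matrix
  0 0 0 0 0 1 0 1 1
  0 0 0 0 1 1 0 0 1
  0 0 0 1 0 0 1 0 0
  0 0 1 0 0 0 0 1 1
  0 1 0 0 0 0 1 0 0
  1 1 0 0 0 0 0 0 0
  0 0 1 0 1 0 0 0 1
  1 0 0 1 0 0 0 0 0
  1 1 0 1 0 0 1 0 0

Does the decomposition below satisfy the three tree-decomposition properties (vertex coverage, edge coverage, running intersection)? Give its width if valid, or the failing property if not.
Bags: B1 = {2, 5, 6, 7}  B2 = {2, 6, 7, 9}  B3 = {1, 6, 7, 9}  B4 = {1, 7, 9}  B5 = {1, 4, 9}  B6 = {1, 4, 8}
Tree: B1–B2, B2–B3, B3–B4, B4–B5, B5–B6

A tree decomposition must satisfy three properties: every vertex lies in some bag; for every edge, both endpoints lie together in some bag; and for every vertex, the bags containing it form a connected subtree. Here vertex 3 appears in no bag, so the decomposition is invalid.

No — vertex 3 appears in no bag.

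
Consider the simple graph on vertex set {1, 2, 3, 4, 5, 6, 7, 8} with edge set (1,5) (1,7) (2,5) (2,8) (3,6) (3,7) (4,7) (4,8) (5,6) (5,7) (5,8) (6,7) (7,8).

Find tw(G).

A width-2 tree decomposition is:
Bags: B1 = {4, 7, 8}  B2 = {5, 7, 8}  B3 = {1, 5, 7}  B4 = {5, 6, 7}  B5 = {3, 6, 7}  B6 = {2, 5, 8}
Tree: B1–B2, B2–B3, B2–B4, B4–B5, B2–B6
The largest bag has 3 vertices, giving width 2; this decomposition certifies tw(G) ≤ 2. Conversely, {2, 5, 8} is a clique of size 3, and the vertices of any clique must share a bag in every tree decomposition; so some bag has ≥ 3 vertices and tw(G) ≥ 2. Therefore the treewidth is 2.

2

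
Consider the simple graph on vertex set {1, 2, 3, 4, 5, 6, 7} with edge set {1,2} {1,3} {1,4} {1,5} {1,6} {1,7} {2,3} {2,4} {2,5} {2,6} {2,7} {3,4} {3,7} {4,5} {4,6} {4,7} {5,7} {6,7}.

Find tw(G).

A width-4 tree decomposition is:
Bags: B1 = {1, 2, 4, 6, 7}  B2 = {1, 2, 3, 4, 7}  B3 = {1, 2, 4, 5, 7}
Tree: B1–B2, B2–B3
The largest bag has 5 vertices, giving width 4; this decomposition certifies tw(G) ≤ 4. For the lower bound, the 5 vertices {1, 2, 3, 4, 7} are pairwise adjacent, and any tree decomposition puts a clique entirely inside one bag — forcing width ≥ 4. Combining the bounds, tw(G) = 4.

4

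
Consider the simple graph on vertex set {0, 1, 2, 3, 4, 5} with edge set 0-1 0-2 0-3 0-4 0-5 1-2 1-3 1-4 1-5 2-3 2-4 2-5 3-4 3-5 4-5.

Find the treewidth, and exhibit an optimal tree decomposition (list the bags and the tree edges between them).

A single bag containing all 6 vertices is trivially a valid decomposition of width 5. On the other hand G contains the 6-clique {0, 1, 2, 3, 4, 5}. A clique must lie in a single bag of any decomposition, so no decomposition can have width below 5. Combining the bounds, tw(G) = 5.

Treewidth 5.
One optimal decomposition is:
Bags: B1 = {0, 1, 2, 3, 4, 5}
Tree: (single bag)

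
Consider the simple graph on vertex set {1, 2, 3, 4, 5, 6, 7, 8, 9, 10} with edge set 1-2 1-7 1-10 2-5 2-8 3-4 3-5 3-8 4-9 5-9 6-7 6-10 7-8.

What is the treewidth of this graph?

2

A width-2 tree decomposition is:
Bags: B1 = {6, 7, 10}  B2 = {1, 7, 10}  B3 = {1, 7, 8}  B4 = {1, 2, 8}  B5 = {2, 3, 8}  B6 = {2, 3, 5}  B7 = {3, 4, 5}  B8 = {4, 5, 9}
Tree: B1–B2, B2–B3, B3–B4, B4–B5, B5–B6, B6–B7, B7–B8
Each bag holds 3 vertices, so the decomposition has width 2, which upper-bounds the treewidth. Since 6–10–1–7–6 is a cycle in G, G is not acyclic. Forests are exactly the graphs of treewidth ≤ 1, so tw(G) ≥ 2. Therefore the treewidth is 2.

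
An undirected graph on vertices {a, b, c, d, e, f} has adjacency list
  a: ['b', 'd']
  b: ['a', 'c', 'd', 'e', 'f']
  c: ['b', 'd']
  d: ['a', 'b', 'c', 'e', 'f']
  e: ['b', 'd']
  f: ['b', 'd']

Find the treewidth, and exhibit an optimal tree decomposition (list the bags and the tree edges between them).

Treewidth 2.
Bags: B1 = {b, d, e}  B2 = {b, d, f}  B3 = {b, c, d}  B4 = {a, b, d}
Tree: B1–B2, B2–B3, B2–B4

The largest bag has 3 vertices, giving width 2; this decomposition certifies tw(G) ≤ 2. Conversely, {b, d, e} is a clique of size 3, and the vertices of any clique must share a bag in every tree decomposition; so some bag has ≥ 3 vertices and tw(G) ≥ 2. Hence tw(G) = 2 exactly.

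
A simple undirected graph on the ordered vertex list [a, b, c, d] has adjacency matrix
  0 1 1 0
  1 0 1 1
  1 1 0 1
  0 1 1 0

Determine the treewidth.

2

A width-2 tree decomposition is:
Bags: B1 = {a, b, c}  B2 = {b, c, d}
Tree: B1–B2
Each bag holds 3 vertices, so the decomposition has width 2, which upper-bounds the treewidth. Conversely, {b, c, d} is a clique of size 3, and the vertices of any clique must share a bag in every tree decomposition; so some bag has ≥ 3 vertices and tw(G) ≥ 2. Therefore the treewidth is 2.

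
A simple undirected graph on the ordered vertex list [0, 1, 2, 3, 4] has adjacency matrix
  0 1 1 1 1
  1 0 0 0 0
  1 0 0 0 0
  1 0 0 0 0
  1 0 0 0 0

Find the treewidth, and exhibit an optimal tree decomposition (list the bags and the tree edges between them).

Treewidth 1.
Bags: B1 = {0, 1}  B2 = {0, 2}  B3 = {0, 3}  B4 = {0, 4}
Tree: B1–B2, B2–B3, B1–B4

Each bag holds 2 vertices, so the decomposition has width 1, which upper-bounds the treewidth. Any graph with an edge has treewidth ≥ 1, and G has the edge 1–0. Therefore the treewidth is 1.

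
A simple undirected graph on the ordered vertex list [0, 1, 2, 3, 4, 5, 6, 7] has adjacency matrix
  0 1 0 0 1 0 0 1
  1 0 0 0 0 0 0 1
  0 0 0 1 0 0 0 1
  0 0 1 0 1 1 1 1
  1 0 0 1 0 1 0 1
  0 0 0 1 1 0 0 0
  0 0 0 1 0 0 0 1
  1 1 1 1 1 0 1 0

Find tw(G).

2

A width-2 tree decomposition is:
Bags: B1 = {3, 6, 7}  B2 = {3, 4, 7}  B3 = {3, 4, 5}  B4 = {0, 4, 7}  B5 = {0, 1, 7}  B6 = {2, 3, 7}
Tree: B1–B2, B2–B3, B2–B4, B4–B5, B2–B6
Every bag has size at most 3, so the width is 3 − 1 = 2 and tw(G) ≤ 2. On the other hand G contains the 3-clique {3, 4, 5}. A clique must lie in a single bag of any decomposition, so no decomposition can have width below 2. Hence tw(G) = 2 exactly.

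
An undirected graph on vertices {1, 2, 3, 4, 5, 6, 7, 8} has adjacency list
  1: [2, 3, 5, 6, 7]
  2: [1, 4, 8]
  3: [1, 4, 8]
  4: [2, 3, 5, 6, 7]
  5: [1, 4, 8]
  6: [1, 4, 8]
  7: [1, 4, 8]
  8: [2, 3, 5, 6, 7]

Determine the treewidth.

A width-3 tree decomposition is:
Bags: B1 = {1, 4, 6, 8}  B2 = {1, 4, 5, 8}  B3 = {1, 3, 4, 8}  B4 = {1, 2, 4, 8}  B5 = {1, 4, 7, 8}
Tree: B1–B2, B2–B3, B3–B4, B4–B5
The largest bag has 4 vertices, giving width 3; this decomposition certifies tw(G) ≤ 3. For the lower bound: the 4 vertex sets {6,8}, {4,5}, {1}, {3} are disjoint, each induces a connected subgraph, and every pair is joined by at least one edge of G. Contracting each set to a single vertex therefore yields K_{4} as a minor, and since treewidth is minor-monotone, tw(G) ≥ tw(K_{4}) = 3. Therefore the treewidth is 3.

3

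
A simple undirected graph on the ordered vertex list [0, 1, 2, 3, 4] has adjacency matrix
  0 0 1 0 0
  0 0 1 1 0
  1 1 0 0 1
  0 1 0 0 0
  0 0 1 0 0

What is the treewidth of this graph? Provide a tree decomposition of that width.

Treewidth 1.
One optimal decomposition is:
Bags: B1 = {0, 2}  B2 = {1, 2}  B3 = {1, 3}  B4 = {2, 4}
Tree: B1–B2, B2–B3, B1–B4

The largest bag has 2 vertices, giving width 1; this decomposition certifies tw(G) ≤ 1. Any graph with an edge has treewidth ≥ 1, and G has the edge 0–2. Therefore the treewidth is 1.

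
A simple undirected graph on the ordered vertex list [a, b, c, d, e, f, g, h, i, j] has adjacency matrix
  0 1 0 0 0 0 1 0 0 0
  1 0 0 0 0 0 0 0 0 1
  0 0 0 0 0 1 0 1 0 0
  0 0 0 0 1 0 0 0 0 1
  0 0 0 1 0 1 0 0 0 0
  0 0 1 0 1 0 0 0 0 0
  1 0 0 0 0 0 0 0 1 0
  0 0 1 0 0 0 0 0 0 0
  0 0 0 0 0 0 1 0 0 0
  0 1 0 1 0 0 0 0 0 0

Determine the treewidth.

A width-1 tree decomposition is:
Bags: B1 = {c, h}  B2 = {c, f}  B3 = {e, f}  B4 = {d, e}  B5 = {d, j}  B6 = {b, j}  B7 = {a, b}  B8 = {a, g}  B9 = {g, i}
Tree: B1–B2, B2–B3, B3–B4, B4–B5, B5–B6, B6–B7, B7–B8, B8–B9
Each bag holds 2 vertices, so the decomposition has width 1, which upper-bounds the treewidth. Since G has at least one edge (e.g. h–c), it is not an edgeless graph, so tw(G) ≥ 1. Therefore the treewidth is 1.

1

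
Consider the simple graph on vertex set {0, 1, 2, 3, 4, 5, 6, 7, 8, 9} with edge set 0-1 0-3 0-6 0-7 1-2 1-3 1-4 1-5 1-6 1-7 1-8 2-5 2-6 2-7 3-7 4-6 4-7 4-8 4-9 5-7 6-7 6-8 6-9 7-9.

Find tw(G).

A width-3 tree decomposition is:
Bags: B1 = {0, 1, 6, 7}  B2 = {1, 4, 6, 7}  B3 = {1, 2, 6, 7}  B4 = {0, 1, 3, 7}  B5 = {4, 6, 7, 9}  B6 = {1, 4, 6, 8}  B7 = {1, 2, 5, 7}
Tree: B1–B2, B1–B3, B1–B4, B2–B5, B2–B6, B3–B7
The largest bag has 4 vertices, giving width 3; this decomposition certifies tw(G) ≤ 3. On the other hand G contains the 4-clique {1, 4, 6, 8}. A clique must lie in a single bag of any decomposition, so no decomposition can have width below 3. Combining the bounds, tw(G) = 3.

3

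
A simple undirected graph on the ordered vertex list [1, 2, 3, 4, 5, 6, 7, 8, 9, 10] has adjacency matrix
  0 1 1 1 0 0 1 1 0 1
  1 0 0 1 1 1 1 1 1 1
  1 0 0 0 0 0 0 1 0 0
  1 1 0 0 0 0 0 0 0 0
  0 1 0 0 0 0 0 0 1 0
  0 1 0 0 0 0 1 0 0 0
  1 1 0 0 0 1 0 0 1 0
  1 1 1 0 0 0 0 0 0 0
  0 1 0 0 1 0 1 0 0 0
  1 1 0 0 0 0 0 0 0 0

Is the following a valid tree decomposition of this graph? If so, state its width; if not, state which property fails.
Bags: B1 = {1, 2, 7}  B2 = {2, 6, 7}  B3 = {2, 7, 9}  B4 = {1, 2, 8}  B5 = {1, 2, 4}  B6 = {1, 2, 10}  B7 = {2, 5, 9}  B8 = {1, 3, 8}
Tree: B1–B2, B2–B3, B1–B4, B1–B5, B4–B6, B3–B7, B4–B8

Every vertex of G appears in some bag (union = {1, 2, 3, 4, 5, 6, 7, 8, 9, 10}); every edge is covered by a bag; and for each vertex v the set of bags containing v is connected in the bag tree. The decomposition is therefore valid. The largest bag has 3 vertices, so the width is 2.

Yes; width 2.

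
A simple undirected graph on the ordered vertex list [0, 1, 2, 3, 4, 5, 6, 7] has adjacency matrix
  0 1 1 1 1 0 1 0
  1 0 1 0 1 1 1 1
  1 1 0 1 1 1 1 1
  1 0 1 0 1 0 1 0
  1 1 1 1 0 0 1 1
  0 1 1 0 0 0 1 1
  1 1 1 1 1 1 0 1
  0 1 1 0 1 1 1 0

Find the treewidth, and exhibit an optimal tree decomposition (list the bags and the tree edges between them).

Treewidth 4.
One optimal decomposition is:
Bags: B1 = {1, 2, 4, 6, 7}  B2 = {0, 1, 2, 4, 6}  B3 = {1, 2, 5, 6, 7}  B4 = {0, 2, 3, 4, 6}
Tree: B1–B2, B1–B3, B2–B4

Each bag holds 5 vertices, so the decomposition has width 4, which upper-bounds the treewidth. For the lower bound, the 5 vertices {0, 1, 2, 4, 6} are pairwise adjacent, and any tree decomposition puts a clique entirely inside one bag — forcing width ≥ 4. Combining the bounds, tw(G) = 4.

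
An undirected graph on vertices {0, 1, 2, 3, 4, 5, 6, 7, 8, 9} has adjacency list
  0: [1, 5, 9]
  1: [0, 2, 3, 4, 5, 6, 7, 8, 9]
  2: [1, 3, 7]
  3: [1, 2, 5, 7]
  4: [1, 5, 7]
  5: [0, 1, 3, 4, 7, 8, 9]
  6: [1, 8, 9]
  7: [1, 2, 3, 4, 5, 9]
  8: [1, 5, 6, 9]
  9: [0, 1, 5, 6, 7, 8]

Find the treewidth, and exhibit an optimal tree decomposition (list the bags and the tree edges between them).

Treewidth 3.
One such decomposition:
Bags: B1 = {0, 1, 5, 9}  B2 = {1, 5, 7, 9}  B3 = {1, 3, 5, 7}  B4 = {1, 2, 3, 7}  B5 = {1, 5, 8, 9}  B6 = {1, 4, 5, 7}  B7 = {1, 6, 8, 9}
Tree: B1–B2, B2–B3, B3–B4, B2–B5, B2–B6, B5–B7

Every bag has size at most 4, so the width is 4 − 1 = 3 and tw(G) ≤ 3. On the other hand G contains the 4-clique {1, 2, 3, 7}. A clique must lie in a single bag of any decomposition, so no decomposition can have width below 3. The upper and lower bounds meet at 3, so that is the treewidth.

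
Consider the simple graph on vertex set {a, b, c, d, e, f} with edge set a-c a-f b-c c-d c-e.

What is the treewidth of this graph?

1

A width-1 tree decomposition is:
Bags: B1 = {a, f}  B2 = {a, c}  B3 = {c, d}  B4 = {c, e}  B5 = {b, c}
Tree: B1–B2, B2–B3, B2–B4, B4–B5
Each bag holds 2 vertices, so the decomposition has width 1, which upper-bounds the treewidth. Any graph with an edge has treewidth ≥ 1, and G has the edge f–a. Combining the bounds, tw(G) = 1.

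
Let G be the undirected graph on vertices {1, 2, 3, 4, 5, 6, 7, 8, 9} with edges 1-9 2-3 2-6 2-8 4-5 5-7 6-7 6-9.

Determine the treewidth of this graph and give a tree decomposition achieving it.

Treewidth 1.
One optimal decomposition is:
Bags: B1 = {2, 8}  B2 = {2, 6}  B3 = {6, 9}  B4 = {6, 7}  B5 = {5, 7}  B6 = {1, 9}  B7 = {2, 3}  B8 = {4, 5}
Tree: B1–B2, B2–B3, B2–B4, B4–B5, B3–B6, B1–B7, B5–B8

The largest bag has 2 vertices, giving width 1; this decomposition certifies tw(G) ≤ 1. G has an edge, so its treewidth is at least 1. Therefore the treewidth is 1.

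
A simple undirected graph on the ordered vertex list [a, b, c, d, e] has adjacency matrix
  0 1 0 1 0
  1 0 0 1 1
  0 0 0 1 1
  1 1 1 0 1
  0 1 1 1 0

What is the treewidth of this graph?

2

A width-2 tree decomposition is:
Bags: B1 = {b, d, e}  B2 = {c, d, e}  B3 = {a, b, d}
Tree: B1–B2, B1–B3
The largest bag has 3 vertices, giving width 2; this decomposition certifies tw(G) ≤ 2. Conversely, {c, d, e} is a clique of size 3, and the vertices of any clique must share a bag in every tree decomposition; so some bag has ≥ 3 vertices and tw(G) ≥ 2. Therefore the treewidth is 2.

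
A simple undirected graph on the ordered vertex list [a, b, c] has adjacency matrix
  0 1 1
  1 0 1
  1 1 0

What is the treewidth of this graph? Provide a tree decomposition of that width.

With just one bag of size 3, the width is 3 − 1 = 2, so tw(G) ≤ 2. On the other hand G contains the 3-clique {a, b, c}. A clique must lie in a single bag of any decomposition, so no decomposition can have width below 2. Combining the bounds, tw(G) = 2.

Treewidth 2.
One optimal decomposition is:
Bags: B1 = {a, b, c}
Tree: (single bag)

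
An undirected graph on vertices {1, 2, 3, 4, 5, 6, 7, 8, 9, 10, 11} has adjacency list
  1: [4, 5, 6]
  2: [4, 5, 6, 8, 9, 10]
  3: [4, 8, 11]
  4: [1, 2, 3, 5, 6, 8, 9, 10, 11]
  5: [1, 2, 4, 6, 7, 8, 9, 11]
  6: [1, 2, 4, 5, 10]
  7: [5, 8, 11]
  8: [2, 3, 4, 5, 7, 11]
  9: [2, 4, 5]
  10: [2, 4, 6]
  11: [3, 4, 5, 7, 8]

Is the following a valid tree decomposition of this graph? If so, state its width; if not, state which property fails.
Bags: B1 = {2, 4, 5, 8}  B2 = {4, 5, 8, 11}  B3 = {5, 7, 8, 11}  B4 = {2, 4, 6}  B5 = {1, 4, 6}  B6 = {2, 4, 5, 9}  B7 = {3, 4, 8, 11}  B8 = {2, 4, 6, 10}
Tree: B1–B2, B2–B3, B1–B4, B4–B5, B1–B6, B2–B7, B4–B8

No — edge (5,6) lies in no bag.

A tree decomposition must satisfy three properties: every vertex lies in some bag; for every edge, both endpoints lie together in some bag; and for every vertex, the bags containing it form a connected subtree. Here edge (5,6) lies in no bag, so the decomposition is invalid.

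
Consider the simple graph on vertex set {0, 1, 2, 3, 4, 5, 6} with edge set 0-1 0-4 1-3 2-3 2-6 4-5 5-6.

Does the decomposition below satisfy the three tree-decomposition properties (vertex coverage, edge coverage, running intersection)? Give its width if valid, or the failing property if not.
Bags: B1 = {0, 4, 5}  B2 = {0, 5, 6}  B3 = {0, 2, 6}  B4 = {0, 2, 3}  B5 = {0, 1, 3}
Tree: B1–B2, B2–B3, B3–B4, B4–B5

Yes; width 2.

Vertex coverage: the bags together contain {0, 1, 2, 3, 4, 5, 6}, the full vertex set. Edge coverage: each edge of G has both endpoints in at least one bag. Running intersection: for every vertex, the bags containing it form a connected subtree. All three properties hold, so this is a valid tree decomposition of width max|bag| − 1 = 2, and hence tw(G) ≤ 2.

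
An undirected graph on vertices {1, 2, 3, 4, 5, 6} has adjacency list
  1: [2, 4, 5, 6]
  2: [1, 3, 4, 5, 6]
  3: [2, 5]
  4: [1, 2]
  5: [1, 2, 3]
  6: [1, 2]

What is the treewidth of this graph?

A width-2 tree decomposition is:
Bags: B1 = {1, 2, 5}  B2 = {1, 2, 6}  B3 = {1, 2, 4}  B4 = {2, 3, 5}
Tree: B1–B2, B1–B3, B1–B4
The largest bag has 3 vertices, giving width 2; this decomposition certifies tw(G) ≤ 2. For the lower bound, the 3 vertices {1, 2, 4} are pairwise adjacent, and any tree decomposition puts a clique entirely inside one bag — forcing width ≥ 2. The upper and lower bounds meet at 2, so that is the treewidth.

2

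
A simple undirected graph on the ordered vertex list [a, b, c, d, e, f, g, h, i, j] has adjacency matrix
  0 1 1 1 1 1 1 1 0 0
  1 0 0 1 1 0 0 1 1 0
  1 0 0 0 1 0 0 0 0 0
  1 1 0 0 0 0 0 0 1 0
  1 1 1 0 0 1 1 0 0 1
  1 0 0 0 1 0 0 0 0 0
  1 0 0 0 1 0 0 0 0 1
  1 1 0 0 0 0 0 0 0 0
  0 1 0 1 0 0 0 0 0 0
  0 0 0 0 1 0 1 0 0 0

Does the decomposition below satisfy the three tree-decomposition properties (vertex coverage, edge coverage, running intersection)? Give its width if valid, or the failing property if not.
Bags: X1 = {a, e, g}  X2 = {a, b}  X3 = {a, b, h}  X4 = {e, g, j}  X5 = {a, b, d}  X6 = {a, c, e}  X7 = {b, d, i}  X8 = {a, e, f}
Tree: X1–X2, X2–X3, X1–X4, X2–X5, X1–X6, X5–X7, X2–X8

No — edge (e,b) lies in no bag.

A tree decomposition must satisfy three properties: every vertex lies in some bag; for every edge, both endpoints lie together in some bag; and for every vertex, the bags containing it form a connected subtree. Here edge (e,b) lies in no bag, so the decomposition is invalid.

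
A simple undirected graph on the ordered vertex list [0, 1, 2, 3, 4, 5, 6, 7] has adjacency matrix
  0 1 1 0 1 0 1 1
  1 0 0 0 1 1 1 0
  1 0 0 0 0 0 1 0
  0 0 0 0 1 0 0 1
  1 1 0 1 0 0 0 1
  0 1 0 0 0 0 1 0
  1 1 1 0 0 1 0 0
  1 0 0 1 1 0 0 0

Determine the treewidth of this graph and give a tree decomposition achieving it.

Treewidth 2.
One such decomposition:
Bags: B1 = {0, 2, 6}  B2 = {0, 1, 6}  B3 = {0, 1, 4}  B4 = {0, 4, 7}  B5 = {3, 4, 7}  B6 = {1, 5, 6}
Tree: B1–B2, B2–B3, B3–B4, B4–B5, B2–B6

Every bag has size at most 3, so the width is 3 − 1 = 2 and tw(G) ≤ 2. For the lower bound, the 3 vertices {0, 1, 4} are pairwise adjacent, and any tree decomposition puts a clique entirely inside one bag — forcing width ≥ 2. Therefore the treewidth is 2.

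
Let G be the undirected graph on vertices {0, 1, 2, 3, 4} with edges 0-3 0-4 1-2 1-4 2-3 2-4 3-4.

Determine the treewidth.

2

A width-2 tree decomposition is:
Bags: B1 = {0, 3, 4}  B2 = {2, 3, 4}  B3 = {1, 2, 4}
Tree: B1–B2, B2–B3
The largest bag has 3 vertices, giving width 2; this decomposition certifies tw(G) ≤ 2. For the lower bound, the 3 vertices {0, 3, 4} are pairwise adjacent, and any tree decomposition puts a clique entirely inside one bag — forcing width ≥ 2. Hence tw(G) = 2 exactly.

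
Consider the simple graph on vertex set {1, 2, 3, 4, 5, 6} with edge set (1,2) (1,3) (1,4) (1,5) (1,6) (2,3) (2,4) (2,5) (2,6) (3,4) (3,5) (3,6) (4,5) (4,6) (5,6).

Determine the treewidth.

A width-5 tree decomposition is:
Bags: B1 = {1, 2, 3, 4, 5, 6}
Tree: (single bag)
A single bag containing all 6 vertices is trivially a valid decomposition of width 5. For the lower bound, the 6 vertices {1, 2, 3, 4, 5, 6} are pairwise adjacent, and any tree decomposition puts a clique entirely inside one bag — forcing width ≥ 5. Hence tw(G) = 5 exactly.

5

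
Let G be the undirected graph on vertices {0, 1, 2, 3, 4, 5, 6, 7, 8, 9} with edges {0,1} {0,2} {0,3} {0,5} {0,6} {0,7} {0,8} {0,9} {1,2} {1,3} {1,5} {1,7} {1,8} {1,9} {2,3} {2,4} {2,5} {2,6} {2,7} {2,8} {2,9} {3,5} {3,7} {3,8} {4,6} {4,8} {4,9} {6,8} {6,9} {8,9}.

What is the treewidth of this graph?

4

A width-4 tree decomposition is:
Bags: B1 = {0, 1, 2, 3, 8}  B2 = {0, 1, 2, 8, 9}  B3 = {0, 2, 6, 8, 9}  B4 = {0, 1, 2, 3, 5}  B5 = {0, 1, 2, 3, 7}  B6 = {2, 4, 6, 8, 9}
Tree: B1–B2, B2–B3, B1–B4, B1–B5, B3–B6
The largest bag has 5 vertices, giving width 4; this decomposition certifies tw(G) ≤ 4. For the lower bound, the 5 vertices {0, 1, 2, 8, 9} are pairwise adjacent, and any tree decomposition puts a clique entirely inside one bag — forcing width ≥ 4. Hence tw(G) = 4 exactly.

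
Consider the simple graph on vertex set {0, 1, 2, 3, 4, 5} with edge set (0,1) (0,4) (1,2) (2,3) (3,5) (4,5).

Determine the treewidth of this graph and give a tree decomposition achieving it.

Treewidth 2.
One optimal decomposition is:
Bags: B1 = {0, 4, 5}  B2 = {0, 3, 5}  B3 = {0, 2, 3}  B4 = {0, 1, 2}
Tree: B1–B2, B2–B3, B3–B4

Every bag has size at most 3, so the width is 3 − 1 = 2 and tw(G) ≤ 2. Since 0–4–5–3–2–1–0 is a cycle in G, G is not acyclic. Forests are exactly the graphs of treewidth ≤ 1, so tw(G) ≥ 2. Combining the bounds, tw(G) = 2.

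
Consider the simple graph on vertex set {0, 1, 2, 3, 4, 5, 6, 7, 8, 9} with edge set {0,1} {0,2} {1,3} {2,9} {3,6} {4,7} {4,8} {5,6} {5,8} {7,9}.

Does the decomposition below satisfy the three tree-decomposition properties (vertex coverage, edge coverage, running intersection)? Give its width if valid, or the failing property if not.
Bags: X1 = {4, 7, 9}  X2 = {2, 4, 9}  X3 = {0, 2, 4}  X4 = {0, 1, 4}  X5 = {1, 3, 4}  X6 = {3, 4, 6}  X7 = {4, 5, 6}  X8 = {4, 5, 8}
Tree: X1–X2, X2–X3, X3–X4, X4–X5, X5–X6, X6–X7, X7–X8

Vertex coverage: the bags together contain {0, 1, 2, 3, 4, 5, 6, 7, 8, 9}, the full vertex set. Edge coverage: each edge of G has both endpoints in at least one bag. Running intersection: for every vertex, the bags containing it form a connected subtree. All three properties hold, so this is a valid tree decomposition of width max|bag| − 1 = 2, and hence tw(G) ≤ 2.

Yes; width 2.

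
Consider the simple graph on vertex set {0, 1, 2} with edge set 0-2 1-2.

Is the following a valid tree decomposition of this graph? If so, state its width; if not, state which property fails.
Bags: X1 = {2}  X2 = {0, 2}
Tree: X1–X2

No — vertex 1 appears in no bag.

A tree decomposition must satisfy three properties: every vertex lies in some bag; for every edge, both endpoints lie together in some bag; and for every vertex, the bags containing it form a connected subtree. Here vertex 1 appears in no bag, so the decomposition is invalid.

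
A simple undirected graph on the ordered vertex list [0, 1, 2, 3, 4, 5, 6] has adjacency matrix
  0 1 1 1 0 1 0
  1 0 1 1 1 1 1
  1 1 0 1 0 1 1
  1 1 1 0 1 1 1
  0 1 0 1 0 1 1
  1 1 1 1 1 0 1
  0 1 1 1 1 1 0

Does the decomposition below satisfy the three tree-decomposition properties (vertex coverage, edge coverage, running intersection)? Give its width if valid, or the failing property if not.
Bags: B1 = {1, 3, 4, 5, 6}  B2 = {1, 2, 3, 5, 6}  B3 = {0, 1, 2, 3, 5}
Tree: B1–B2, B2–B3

Every vertex of G appears in some bag (union = {0, 1, 2, 3, 4, 5, 6}); every edge is covered by a bag; and for each vertex v the set of bags containing v is connected in the bag tree. The decomposition is therefore valid. The largest bag has 5 vertices, so the width is 4.

Yes; width 4.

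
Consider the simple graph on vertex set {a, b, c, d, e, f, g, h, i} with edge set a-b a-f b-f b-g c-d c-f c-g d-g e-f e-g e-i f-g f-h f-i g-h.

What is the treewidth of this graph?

A width-2 tree decomposition is:
Bags: B1 = {c, f, g}  B2 = {f, g, h}  B3 = {b, f, g}  B4 = {a, b, f}  B5 = {e, f, g}  B6 = {c, d, g}  B7 = {e, f, i}
Tree: B1–B2, B2–B3, B3–B4, B2–B5, B1–B6, B5–B7
The largest bag has 3 vertices, giving width 2; this decomposition certifies tw(G) ≤ 2. Conversely, {c, d, g} is a clique of size 3, and the vertices of any clique must share a bag in every tree decomposition; so some bag has ≥ 3 vertices and tw(G) ≥ 2. Therefore the treewidth is 2.

2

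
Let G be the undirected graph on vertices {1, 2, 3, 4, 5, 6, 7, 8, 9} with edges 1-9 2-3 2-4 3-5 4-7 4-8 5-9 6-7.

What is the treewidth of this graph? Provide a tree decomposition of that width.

The largest bag has 2 vertices, giving width 1; this decomposition certifies tw(G) ≤ 1. Since G has at least one edge (e.g. 2–3), it is not an edgeless graph, so tw(G) ≥ 1. Therefore the treewidth is 1.

Treewidth 1.
One optimal decomposition is:
Bags: B1 = {2, 3}  B2 = {3, 5}  B3 = {2, 4}  B4 = {5, 9}  B5 = {4, 7}  B6 = {4, 8}  B7 = {6, 7}  B8 = {1, 9}
Tree: B1–B2, B1–B3, B2–B4, B3–B5, B3–B6, B5–B7, B4–B8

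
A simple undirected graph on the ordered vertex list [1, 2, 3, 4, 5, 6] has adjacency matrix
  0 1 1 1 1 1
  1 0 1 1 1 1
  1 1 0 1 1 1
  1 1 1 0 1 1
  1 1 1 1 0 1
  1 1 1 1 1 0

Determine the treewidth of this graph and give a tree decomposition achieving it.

Treewidth 5.
One such decomposition:
Bags: B1 = {1, 2, 3, 4, 5, 6}
Tree: (single bag)

A single bag containing all 6 vertices is trivially a valid decomposition of width 5. Conversely, {1, 2, 3, 4, 5, 6} is a clique of size 6, and the vertices of any clique must share a bag in every tree decomposition; so some bag has ≥ 6 vertices and tw(G) ≥ 5. The upper and lower bounds meet at 5, so that is the treewidth.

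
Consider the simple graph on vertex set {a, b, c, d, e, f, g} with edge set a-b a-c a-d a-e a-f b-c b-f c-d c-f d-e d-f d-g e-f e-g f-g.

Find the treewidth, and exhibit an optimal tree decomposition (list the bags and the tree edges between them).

Treewidth 3.
One optimal decomposition is:
Bags: B1 = {a, c, d, f}  B2 = {a, d, e, f}  B3 = {a, b, c, f}  B4 = {d, e, f, g}
Tree: B1–B2, B1–B3, B2–B4

Each bag holds 4 vertices, so the decomposition has width 3, which upper-bounds the treewidth. For the lower bound, the 4 vertices {d, e, f, g} are pairwise adjacent, and any tree decomposition puts a clique entirely inside one bag — forcing width ≥ 3. Combining the bounds, tw(G) = 3.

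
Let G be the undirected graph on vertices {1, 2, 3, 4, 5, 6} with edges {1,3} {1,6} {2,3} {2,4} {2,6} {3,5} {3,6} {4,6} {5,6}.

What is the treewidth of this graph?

2

A width-2 tree decomposition is:
Bags: B1 = {3, 5, 6}  B2 = {2, 3, 6}  B3 = {1, 3, 6}  B4 = {2, 4, 6}
Tree: B1–B2, B1–B3, B2–B4
Each bag holds 3 vertices, so the decomposition has width 2, which upper-bounds the treewidth. Conversely, {1, 3, 6} is a clique of size 3, and the vertices of any clique must share a bag in every tree decomposition; so some bag has ≥ 3 vertices and tw(G) ≥ 2. Therefore the treewidth is 2.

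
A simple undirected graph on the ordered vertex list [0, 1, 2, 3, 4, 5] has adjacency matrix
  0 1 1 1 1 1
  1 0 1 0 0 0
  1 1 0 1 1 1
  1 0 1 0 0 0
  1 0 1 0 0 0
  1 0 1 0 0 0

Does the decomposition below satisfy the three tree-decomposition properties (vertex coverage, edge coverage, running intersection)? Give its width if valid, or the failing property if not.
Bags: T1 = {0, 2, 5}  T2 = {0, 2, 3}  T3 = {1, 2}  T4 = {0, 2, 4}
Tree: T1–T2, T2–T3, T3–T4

A tree decomposition must satisfy three properties: every vertex lies in some bag; for every edge, both endpoints lie together in some bag; and for every vertex, the bags containing it form a connected subtree. Here edge (0,1) lies in no bag, so the decomposition is invalid.

No — edge (0,1) lies in no bag.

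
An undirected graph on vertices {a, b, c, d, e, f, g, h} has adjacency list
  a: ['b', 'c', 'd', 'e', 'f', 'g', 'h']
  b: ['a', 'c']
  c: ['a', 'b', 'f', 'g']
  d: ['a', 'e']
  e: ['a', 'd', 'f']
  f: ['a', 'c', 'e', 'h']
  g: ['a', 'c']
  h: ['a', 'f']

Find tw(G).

A width-2 tree decomposition is:
Bags: B1 = {a, d, e}  B2 = {a, e, f}  B3 = {a, f, h}  B4 = {a, c, f}  B5 = {a, c, g}  B6 = {a, b, c}
Tree: B1–B2, B2–B3, B3–B4, B4–B5, B4–B6
Each bag holds 3 vertices, so the decomposition has width 2, which upper-bounds the treewidth. For the lower bound, the 3 vertices {a, d, e} are pairwise adjacent, and any tree decomposition puts a clique entirely inside one bag — forcing width ≥ 2. Combining the bounds, tw(G) = 2.

2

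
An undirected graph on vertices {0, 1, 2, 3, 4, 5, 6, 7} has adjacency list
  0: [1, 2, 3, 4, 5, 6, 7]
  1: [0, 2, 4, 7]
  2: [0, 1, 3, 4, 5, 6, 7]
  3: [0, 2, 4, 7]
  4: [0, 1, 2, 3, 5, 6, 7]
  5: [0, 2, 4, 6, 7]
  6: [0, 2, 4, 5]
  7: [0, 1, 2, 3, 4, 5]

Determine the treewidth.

A width-4 tree decomposition is:
Bags: B1 = {0, 2, 4, 5, 7}  B2 = {0, 2, 3, 4, 7}  B3 = {0, 1, 2, 4, 7}  B4 = {0, 2, 4, 5, 6}
Tree: B1–B2, B1–B3, B1–B4
Each bag holds 5 vertices, so the decomposition has width 4, which upper-bounds the treewidth. Conversely, {0, 2, 4, 5, 6} is a clique of size 5, and the vertices of any clique must share a bag in every tree decomposition; so some bag has ≥ 5 vertices and tw(G) ≥ 4. Combining the bounds, tw(G) = 4.

4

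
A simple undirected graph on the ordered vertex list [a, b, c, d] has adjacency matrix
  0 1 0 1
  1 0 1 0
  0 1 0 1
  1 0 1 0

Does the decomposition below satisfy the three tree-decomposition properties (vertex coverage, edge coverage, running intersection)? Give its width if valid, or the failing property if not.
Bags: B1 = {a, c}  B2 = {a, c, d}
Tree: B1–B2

A tree decomposition must satisfy three properties: every vertex lies in some bag; for every edge, both endpoints lie together in some bag; and for every vertex, the bags containing it form a connected subtree. Here vertex b appears in no bag, so the decomposition is invalid.

No — vertex b appears in no bag.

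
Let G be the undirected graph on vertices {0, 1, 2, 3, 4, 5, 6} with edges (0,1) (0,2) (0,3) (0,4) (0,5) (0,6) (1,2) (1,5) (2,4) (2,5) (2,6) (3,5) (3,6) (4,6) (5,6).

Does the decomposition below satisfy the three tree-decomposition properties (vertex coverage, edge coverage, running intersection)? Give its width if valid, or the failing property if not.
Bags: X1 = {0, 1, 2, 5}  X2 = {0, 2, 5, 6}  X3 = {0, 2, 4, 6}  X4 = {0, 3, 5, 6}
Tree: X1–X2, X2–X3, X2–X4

Yes; width 3.

Every vertex of G appears in some bag (union = {0, 1, 2, 3, 4, 5, 6}); every edge is covered by a bag; and for each vertex v the set of bags containing v is connected in the bag tree. The decomposition is therefore valid. The largest bag has 4 vertices, so the width is 3.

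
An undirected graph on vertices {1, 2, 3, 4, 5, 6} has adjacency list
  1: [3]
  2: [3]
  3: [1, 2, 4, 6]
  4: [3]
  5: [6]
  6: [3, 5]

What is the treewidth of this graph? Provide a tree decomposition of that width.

Each bag holds 2 vertices, so the decomposition has width 1, which upper-bounds the treewidth. Since G has at least one edge (e.g. 6–3), it is not an edgeless graph, so tw(G) ≥ 1. Hence tw(G) = 1 exactly.

Treewidth 1.
One optimal decomposition is:
Bags: B1 = {3, 6}  B2 = {1, 3}  B3 = {2, 3}  B4 = {5, 6}  B5 = {3, 4}
Tree: B1–B2, B2–B3, B1–B4, B1–B5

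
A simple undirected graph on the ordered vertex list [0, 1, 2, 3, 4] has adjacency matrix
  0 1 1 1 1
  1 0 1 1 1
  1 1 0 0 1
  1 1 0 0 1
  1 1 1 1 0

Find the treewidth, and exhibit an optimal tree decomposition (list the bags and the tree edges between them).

Every bag has size at most 4, so the width is 4 − 1 = 3 and tw(G) ≤ 3. Conversely, {0, 1, 2, 4} is a clique of size 4, and the vertices of any clique must share a bag in every tree decomposition; so some bag has ≥ 4 vertices and tw(G) ≥ 3. Therefore the treewidth is 3.

Treewidth 3.
One optimal decomposition is:
Bags: B1 = {0, 1, 2, 4}  B2 = {0, 1, 3, 4}
Tree: B1–B2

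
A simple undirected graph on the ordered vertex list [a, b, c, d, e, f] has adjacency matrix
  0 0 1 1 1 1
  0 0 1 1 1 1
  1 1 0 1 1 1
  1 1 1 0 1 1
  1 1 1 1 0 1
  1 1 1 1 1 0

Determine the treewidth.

A width-4 tree decomposition is:
Bags: B1 = {a, c, d, e, f}  B2 = {b, c, d, e, f}
Tree: B1–B2
Every bag has size at most 5, so the width is 5 − 1 = 4 and tw(G) ≤ 4. On the other hand G contains the 5-clique {a, c, d, e, f}. A clique must lie in a single bag of any decomposition, so no decomposition can have width below 4. Combining the bounds, tw(G) = 4.

4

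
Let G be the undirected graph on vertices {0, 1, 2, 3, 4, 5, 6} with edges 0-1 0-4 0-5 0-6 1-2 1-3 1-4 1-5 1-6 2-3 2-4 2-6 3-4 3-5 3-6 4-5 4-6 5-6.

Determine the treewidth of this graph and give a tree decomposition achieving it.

Treewidth 4.
One such decomposition:
Bags: B1 = {0, 1, 4, 5, 6}  B2 = {1, 3, 4, 5, 6}  B3 = {1, 2, 3, 4, 6}
Tree: B1–B2, B2–B3

Every bag has size at most 5, so the width is 5 − 1 = 4 and tw(G) ≤ 4. For the lower bound, the 5 vertices {0, 1, 4, 5, 6} are pairwise adjacent, and any tree decomposition puts a clique entirely inside one bag — forcing width ≥ 4. Therefore the treewidth is 4.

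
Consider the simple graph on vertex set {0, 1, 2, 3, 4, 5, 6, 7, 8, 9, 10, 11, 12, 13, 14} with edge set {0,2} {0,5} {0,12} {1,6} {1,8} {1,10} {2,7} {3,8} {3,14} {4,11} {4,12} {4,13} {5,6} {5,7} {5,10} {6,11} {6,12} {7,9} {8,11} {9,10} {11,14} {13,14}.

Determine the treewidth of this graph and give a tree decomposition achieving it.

Treewidth 3.
Bags: B1 = {2, 7, 9, 10}  B2 = {2, 5, 7, 10}  B3 = {0, 2, 5, 10}  B4 = {0, 1, 5, 10}  B5 = {0, 1, 5, 6}  B6 = {0, 1, 6, 12}  B7 = {1, 6, 8, 12}  B8 = {6, 8, 11, 12}  B9 = {4, 8, 11, 12}  B10 = {3, 4, 8, 11}  B11 = {3, 4, 11, 14}  B12 = {3, 4, 13, 14}
Tree: B1–B2, B2–B3, B3–B4, B4–B5, B5–B6, B6–B7, B7–B8, B8–B9, B9–B10, B10–B11, B11–B12

Every bag has size at most 4, so the width is 4 − 1 = 3 and tw(G) ≤ 3. For the lower bound: the 4 vertex sets {2,7,9}, {10}, {5}, {0,1,6,12} are disjoint, each induces a connected subgraph, and every pair is joined by at least one edge of G. Contracting each set to a single vertex therefore yields K_{4} as a minor, and since treewidth is minor-monotone, tw(G) ≥ tw(K_{4}) = 3. Hence tw(G) = 3 exactly.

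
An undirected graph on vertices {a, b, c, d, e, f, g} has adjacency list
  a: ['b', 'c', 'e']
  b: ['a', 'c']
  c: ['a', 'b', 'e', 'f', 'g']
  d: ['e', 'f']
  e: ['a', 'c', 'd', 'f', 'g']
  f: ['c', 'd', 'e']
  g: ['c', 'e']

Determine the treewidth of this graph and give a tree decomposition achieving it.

Treewidth 2.
One such decomposition:
Bags: B1 = {c, e, g}  B2 = {a, c, e}  B3 = {c, e, f}  B4 = {d, e, f}  B5 = {a, b, c}
Tree: B1–B2, B1–B3, B3–B4, B2–B5

The largest bag has 3 vertices, giving width 2; this decomposition certifies tw(G) ≤ 2. On the other hand G contains the 3-clique {d, e, f}. A clique must lie in a single bag of any decomposition, so no decomposition can have width below 2. Combining the bounds, tw(G) = 2.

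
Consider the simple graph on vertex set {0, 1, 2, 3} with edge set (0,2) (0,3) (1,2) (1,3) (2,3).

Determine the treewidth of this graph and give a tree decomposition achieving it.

Each bag holds 3 vertices, so the decomposition has width 2, which upper-bounds the treewidth. On the other hand G contains the 3-clique {0, 2, 3}. A clique must lie in a single bag of any decomposition, so no decomposition can have width below 2. Combining the bounds, tw(G) = 2.

Treewidth 2.
One such decomposition:
Bags: B1 = {0, 2, 3}  B2 = {1, 2, 3}
Tree: B1–B2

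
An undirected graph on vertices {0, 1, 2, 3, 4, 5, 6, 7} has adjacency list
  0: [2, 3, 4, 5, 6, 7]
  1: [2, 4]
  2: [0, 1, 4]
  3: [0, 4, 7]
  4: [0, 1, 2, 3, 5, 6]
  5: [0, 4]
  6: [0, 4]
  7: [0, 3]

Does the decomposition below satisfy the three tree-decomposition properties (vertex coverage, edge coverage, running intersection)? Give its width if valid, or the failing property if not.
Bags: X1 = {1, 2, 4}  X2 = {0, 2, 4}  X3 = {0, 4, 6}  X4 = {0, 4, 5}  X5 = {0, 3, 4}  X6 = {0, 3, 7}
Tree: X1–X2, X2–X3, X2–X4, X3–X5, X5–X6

Checking the three conditions: (i) the bags cover all of {0, 1, 2, 3, 4, 5, 6, 7}; (ii) for each edge, some bag contains both endpoints; (iii) the bags containing any fixed vertex form a subtree. All hold, so the decomposition is valid with width 3 − 1 = 2.

Yes; width 2.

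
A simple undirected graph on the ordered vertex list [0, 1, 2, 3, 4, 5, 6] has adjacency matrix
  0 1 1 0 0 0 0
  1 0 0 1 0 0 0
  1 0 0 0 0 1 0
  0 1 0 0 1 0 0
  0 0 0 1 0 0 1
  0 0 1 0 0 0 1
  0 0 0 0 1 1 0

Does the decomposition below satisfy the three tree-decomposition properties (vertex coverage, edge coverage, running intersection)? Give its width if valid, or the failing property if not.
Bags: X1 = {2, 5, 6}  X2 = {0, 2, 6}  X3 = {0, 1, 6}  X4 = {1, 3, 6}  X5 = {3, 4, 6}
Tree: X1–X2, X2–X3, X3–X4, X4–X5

Checking the three conditions: (i) the bags cover all of {0, 1, 2, 3, 4, 5, 6}; (ii) for each edge, some bag contains both endpoints; (iii) the bags containing any fixed vertex form a subtree. All hold, so the decomposition is valid with width 3 − 1 = 2.

Yes; width 2.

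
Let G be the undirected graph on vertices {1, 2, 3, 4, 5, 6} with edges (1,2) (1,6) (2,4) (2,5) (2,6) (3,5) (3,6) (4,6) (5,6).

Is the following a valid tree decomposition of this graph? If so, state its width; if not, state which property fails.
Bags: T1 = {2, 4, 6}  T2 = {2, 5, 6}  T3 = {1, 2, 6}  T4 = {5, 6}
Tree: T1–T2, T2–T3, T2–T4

No — vertex 3 appears in no bag.

A tree decomposition must satisfy three properties: every vertex lies in some bag; for every edge, both endpoints lie together in some bag; and for every vertex, the bags containing it form a connected subtree. Here vertex 3 appears in no bag, so the decomposition is invalid.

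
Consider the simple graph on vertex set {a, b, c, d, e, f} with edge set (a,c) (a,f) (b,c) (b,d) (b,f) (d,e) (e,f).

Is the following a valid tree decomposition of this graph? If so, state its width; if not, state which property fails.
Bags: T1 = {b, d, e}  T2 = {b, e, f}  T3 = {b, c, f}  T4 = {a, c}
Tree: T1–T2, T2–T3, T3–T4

No — edge (f,a) lies in no bag.

A tree decomposition must satisfy three properties: every vertex lies in some bag; for every edge, both endpoints lie together in some bag; and for every vertex, the bags containing it form a connected subtree. Here edge (f,a) lies in no bag, so the decomposition is invalid.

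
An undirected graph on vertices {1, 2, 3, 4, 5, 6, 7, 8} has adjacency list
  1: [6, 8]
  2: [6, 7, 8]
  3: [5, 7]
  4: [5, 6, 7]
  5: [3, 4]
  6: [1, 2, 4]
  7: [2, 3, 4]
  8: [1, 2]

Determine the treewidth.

A width-2 tree decomposition is:
Bags: B1 = {3, 5, 7}  B2 = {4, 5, 7}  B3 = {2, 4, 7}  B4 = {2, 4, 6}  B5 = {2, 6, 8}  B6 = {1, 6, 8}
Tree: B1–B2, B2–B3, B3–B4, B4–B5, B5–B6
The largest bag has 3 vertices, giving width 2; this decomposition certifies tw(G) ≤ 2. Since 3–5–4–7–3 is a cycle in G, G is not acyclic. Forests are exactly the graphs of treewidth ≤ 1, so tw(G) ≥ 2. Therefore the treewidth is 2.

2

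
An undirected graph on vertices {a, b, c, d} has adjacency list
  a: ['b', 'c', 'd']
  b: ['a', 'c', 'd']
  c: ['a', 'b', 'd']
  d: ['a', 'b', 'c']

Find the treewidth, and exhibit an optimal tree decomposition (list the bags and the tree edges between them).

Treewidth 3.
One such decomposition:
Bags: B1 = {a, b, c, d}
Tree: (single bag)

A single bag containing all 4 vertices is trivially a valid decomposition of width 3. On the other hand G contains the 4-clique {a, b, c, d}. A clique must lie in a single bag of any decomposition, so no decomposition can have width below 3. Hence tw(G) = 3 exactly.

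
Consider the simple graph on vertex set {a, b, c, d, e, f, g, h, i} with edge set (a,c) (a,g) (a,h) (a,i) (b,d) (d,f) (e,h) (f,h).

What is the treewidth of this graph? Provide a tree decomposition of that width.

Treewidth 1.
One such decomposition:
Bags: B1 = {a, c}  B2 = {a, i}  B3 = {a, h}  B4 = {a, g}  B5 = {e, h}  B6 = {f, h}  B7 = {d, f}  B8 = {b, d}
Tree: B1–B2, B2–B3, B1–B4, B3–B5, B5–B6, B6–B7, B7–B8

The largest bag has 2 vertices, giving width 1; this decomposition certifies tw(G) ≤ 1. Since G has at least one edge (e.g. c–a), it is not an edgeless graph, so tw(G) ≥ 1. Hence tw(G) = 1 exactly.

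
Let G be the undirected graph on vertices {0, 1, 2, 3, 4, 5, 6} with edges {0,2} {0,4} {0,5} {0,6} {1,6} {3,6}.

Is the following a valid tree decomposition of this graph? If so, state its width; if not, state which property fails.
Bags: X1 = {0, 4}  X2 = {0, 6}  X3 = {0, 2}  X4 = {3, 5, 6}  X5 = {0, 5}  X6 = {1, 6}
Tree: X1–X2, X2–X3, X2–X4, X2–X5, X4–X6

A tree decomposition must satisfy three properties: every vertex lies in some bag; for every edge, both endpoints lie together in some bag; and for every vertex, the bags containing it form a connected subtree. Here bags containing vertex 5 are not connected in the tree, so the decomposition is invalid.

No — bags containing vertex 5 are not connected in the tree.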